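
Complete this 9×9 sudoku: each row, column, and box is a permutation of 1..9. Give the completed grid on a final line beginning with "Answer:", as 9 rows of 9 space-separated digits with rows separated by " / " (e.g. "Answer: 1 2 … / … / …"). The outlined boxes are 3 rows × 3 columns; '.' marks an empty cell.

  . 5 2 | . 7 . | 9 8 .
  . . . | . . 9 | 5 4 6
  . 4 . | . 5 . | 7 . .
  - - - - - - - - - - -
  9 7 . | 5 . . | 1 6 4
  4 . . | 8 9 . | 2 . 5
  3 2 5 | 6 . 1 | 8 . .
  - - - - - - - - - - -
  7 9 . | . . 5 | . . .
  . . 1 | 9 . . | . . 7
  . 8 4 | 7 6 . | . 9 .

Step 1. [r9c7∈{3}] r9c7 has the single candidate 3, so r9c7=3.
Step 2. [r9c6∈{2}] nothing but 2 survives at r9c6 ⇒ r9c6=2.
Step 3. [r4c6∈{3}] r4c6 is down to just 3 ⇒ r4c6=3.
Step 4. [r9c9∈{1}] only 1 remains possible at r9c9. So r9c9=1.
Step 5. [r3c8∈{1,2,3}] 1 has one home in col 8: r3c8 ⇒ r3c8=1.
Step 6. [r3c9∈{2,3}] 2 has one home in box 3: r3c9, so r3c9=2.
Step 7. [r3c4∈{3}] only 3 remains possible at r3c4 ⇒ r3c4=3.
Step 8. [r8c1∈{2,5,6}] across col 1, 2 lands solely at r8c1. So r8c1=2.
Step 9. [r5c3∈{6}] only 6 remains possible at r5c3. So r5c3=6.
Step 10. [r7c3∈{3}] only 3 remains possible at r7c3 ⇒ r7c3=3.
Step 11. [r6c5∈{4}] only 4 remains possible at r6c5, so r6c5=4.
Step 12. [r2c4∈{1,2}] r2c4 is the only open cell in col 4 admitting 2. So r2c4=2.
Step 13. [r4c3∈{8}] r4c3 has the single candidate 8. So r4c3=8.
Step 14. [r7c7∈{4,6}] across row 7, 6 lands solely at r7c7. So r7c7=6.
Step 15. [r7c4∈{1,4}] 4 has one home in row 7: r7c4. So r7c4=4.
Step 16. [r8c6∈{8}] r8c6's peers cover all but 8. So r8c6=8.
Step 17. [r3c1∈{6,8}] 8 has one home in row 3: r3c1, so r3c1=8.
Step 18. [r2c1∈{1}] nothing but 1 survives at r2c1 ⇒ r2c1=1.
Step 19. [r1c1∈{6}] r1c1 has the single candidate 6. So r1c1=6.
Step 20. [r6c8∈{7}] r6c8 is down to just 7. So r6c8=7.
Step 21. [r1c9∈{3}] r1c9 has the single candidate 3 ⇒ r1c9=3.
Step 22. [r3c3∈{9}] only 9 remains possible at r3c3, so r3c3=9.
Step 23. [r6c9∈{9}] only 9 remains possible at r6c9. So r6c9=9.
Step 24. [r7c8∈{2}] r7c8's peers cover all but 2. So r7c8=2.
Step 25. [r5c8∈{3}] r5c8's peers cover all but 3, so r5c8=3.
Step 26. [r9c1∈{5}] r9c1's peers cover all but 5 ⇒ r9c1=5.
Step 27. [r8c7∈{4}] nothing but 4 survives at r8c7. So r8c7=4.
Step 28. [r8c8∈{5}] r8c8 has the single candidate 5. So r8c8=5.
Step 29. [r5c2∈{1}] only 1 remains possible at r5c2 ⇒ r5c2=1.
Step 30. [r2c5∈{8}] r2c5 has the single candidate 8, so r2c5=8.
Step 31. [r4c5∈{2}] r4c5's peers cover all but 2, so r4c5=2.
Step 32. [r1c4∈{1}] r1c4's peers cover all but 1, so r1c4=1.
Step 33. [r7c5∈{1}] nothing but 1 survives at r7c5 ⇒ r7c5=1.
Step 34. [r1c6∈{4}] r1c6 has the single candidate 4 ⇒ r1c6=4.
Step 35. [r2c3∈{7}] only 7 remains possible at r2c3, so r2c3=7.
Step 36. [r7c9∈{8}] nothing but 8 survives at r7c9. So r7c9=8.
Step 37. [r8c5∈{3}] r8c5 is down to just 3 ⇒ r8c5=3.
Step 38. [r8c2∈{6}] nothing but 6 survives at r8c2 ⇒ r8c2=6.
Step 39. [r5c6∈{7}] r5c6 has the single candidate 7. So r5c6=7.
Step 40. [r3c6∈{6}] nothing but 6 survives at r3c6 ⇒ r3c6=6.
Step 41. [r2c2∈{3}] r2c2's peers cover all but 3 ⇒ r2c2=3.

Answer: 6 5 2 1 7 4 9 8 3 / 1 3 7 2 8 9 5 4 6 / 8 4 9 3 5 6 7 1 2 / 9 7 8 5 2 3 1 6 4 / 4 1 6 8 9 7 2 3 5 / 3 2 5 6 4 1 8 7 9 / 7 9 3 4 1 5 6 2 8 / 2 6 1 9 3 8 4 5 7 / 5 8 4 7 6 2 3 9 1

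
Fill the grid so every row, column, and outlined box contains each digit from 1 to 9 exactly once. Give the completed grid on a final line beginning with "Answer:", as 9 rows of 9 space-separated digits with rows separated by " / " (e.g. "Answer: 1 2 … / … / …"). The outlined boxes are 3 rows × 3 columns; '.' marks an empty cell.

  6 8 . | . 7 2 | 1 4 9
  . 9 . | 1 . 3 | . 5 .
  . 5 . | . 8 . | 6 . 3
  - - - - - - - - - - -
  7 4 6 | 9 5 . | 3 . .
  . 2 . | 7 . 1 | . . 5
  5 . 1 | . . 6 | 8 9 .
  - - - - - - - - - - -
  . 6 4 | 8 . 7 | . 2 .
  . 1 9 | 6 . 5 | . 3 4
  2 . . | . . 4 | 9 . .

Step 1. [r9c8∈{1,6,7,8}] 8 has one home in col 8: r9c8 ⇒ r9c8=8.
Step 2. [r6c2∈{3}] r6c2's peers cover all but 3, so r6c2=3.
Step 3. [r6c9∈{2,7}] row 6 places 7 nowhere but r6c9, so r6c9=7.
Step 4. [r2c7∈{2,7}] across col 7, 2 lands solely at r2c7 ⇒ r2c7=2.
Step 5. [r9c4∈{3}] nothing but 3 survives at r9c4. So r9c4=3.
Step 6. [r7c9∈{1}] r7c9 has the single candidate 1, so r7c9=1.
Step 7. [r3c4∈{4}] r3c4's peers cover all but 4, so r3c4=4.
Step 8. [r2c3∈{7}] nothing but 7 survives at r2c3. So r2c3=7.
Step 9. [r6c5∈{2,4}] 4 has one home in row 6: r6c5 ⇒ r6c5=4.
Step 10. [r5c1∈{8,9}] in row 5, 9 fits only at r5c1 ⇒ r5c1=9.
Step 11. [r4c9∈{2}] only 2 remains possible at r4c9 ⇒ r4c9=2.
Step 12. [r5c5∈{3}] r5c5's peers cover all but 3 ⇒ r5c5=3.
Step 13. [r4c6∈{8}] r4c6 has the single candidate 8, so r4c6=8.
Step 14. [r8c1∈{8}] r8c1's peers cover all but 8, so r8c1=8.
Step 15. [r4c8∈{1}] r4c8 is down to just 1. So r4c8=1.
Step 16. [r5c7∈{4}] r5c7 is down to just 4 ⇒ r5c7=4.
Step 17. [r3c6∈{9}] r3c6 is down to just 9. So r3c6=9.
Step 18. [r2c9∈{8}] r2c9 is down to just 8 ⇒ r2c9=8.
Step 19. [r1c4∈{5}] r1c4 has the single candidate 5 ⇒ r1c4=5.
Step 20. [r5c3∈{8}] r5c3's peers cover all but 8. So r5c3=8.
Step 21. [r3c8∈{7}] r3c8 has the single candidate 7. So r3c8=7.
Step 22. [r3c3∈{2}] only 2 remains possible at r3c3, so r3c3=2.
Step 23. [r3c1∈{1}] r3c1's peers cover all but 1. So r3c1=1.
Step 24. [r7c7∈{5}] r7c7 has the single candidate 5, so r7c7=5.
Step 25. [r8c5∈{2}] nothing but 2 survives at r8c5 ⇒ r8c5=2.
Step 26. [r7c5∈{9}] r7c5 is down to just 9 ⇒ r7c5=9.
Step 27. [r2c1∈{4}] r2c1 is down to just 4, so r2c1=4.
Step 28. [r5c8∈{6}] only 6 remains possible at r5c8. So r5c8=6.
Step 29. [r2c5∈{6}] r2c5 is down to just 6. So r2c5=6.
Step 30. [r9c9∈{6}] r9c9 has the single candidate 6. So r9c9=6.
Step 31. [r9c5∈{1}] r9c5's peers cover all but 1, so r9c5=1.
Step 32. [r6c4∈{2}] r6c4's peers cover all but 2. So r6c4=2.
Step 33. [r9c2∈{7}] nothing but 7 survives at r9c2. So r9c2=7.
Step 34. [r7c1∈{3}] only 3 remains possible at r7c1. So r7c1=3.
Step 35. [r9c3∈{5}] r9c3's peers cover all but 5 ⇒ r9c3=5.
Step 36. [r8c7∈{7}] r8c7 has the single candidate 7 ⇒ r8c7=7.
Step 37. [r1c3∈{3}] r1c3 is down to just 3. So r1c3=3.

Answer: 6 8 3 5 7 2 1 4 9 / 4 9 7 1 6 3 2 5 8 / 1 5 2 4 8 9 6 7 3 / 7 4 6 9 5 8 3 1 2 / 9 2 8 7 3 1 4 6 5 / 5 3 1 2 4 6 8 9 7 / 3 6 4 8 9 7 5 2 1 / 8 1 9 6 2 5 7 3 4 / 2 7 5 3 1 4 9 8 6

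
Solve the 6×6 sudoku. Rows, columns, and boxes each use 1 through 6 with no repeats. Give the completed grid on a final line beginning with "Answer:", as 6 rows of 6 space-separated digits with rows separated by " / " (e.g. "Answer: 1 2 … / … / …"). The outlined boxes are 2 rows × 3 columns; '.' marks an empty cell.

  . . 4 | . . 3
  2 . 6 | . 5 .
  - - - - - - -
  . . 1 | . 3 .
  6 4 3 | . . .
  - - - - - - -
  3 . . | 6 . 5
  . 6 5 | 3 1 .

Step 1. [r4c5∈{2}] r4c5 is down to just 2, so r4c5=2.
Step 2. [r1c1∈{1,5}] col 1 places 1 nowhere but r1c1 ⇒ r1c1=1.
Step 3. [r4c4∈{1,5}] row 4 places 5 nowhere but r4c4, so r4c4=5.
Step 4. [r3c2∈{2,5}] row 3 places 2 nowhere but r3c2. So r3c2=2.
Step 5. [r3c4∈{4}] only 4 remains possible at r3c4 ⇒ r3c4=4.
Step 6. [r2c6∈{1,4}] in row 2, 4 fits only at r2c6, so r2c6=4.
Step 7. [r6c6∈{2}] nothing but 2 survives at r6c6. So r6c6=2.
Step 8. [r2c2∈{3}] r2c2 has the single candidate 3. So r2c2=3.
Step 9. [r5c5∈{4}] r5c5 is down to just 4, so r5c5=4.
Step 10. [r1c4∈{2}] only 2 remains possible at r1c4 ⇒ r1c4=2.
Step 11. [r2c4∈{1}] only 1 remains possible at r2c4 ⇒ r2c4=1.
Step 12. [r1c5∈{6}] nothing but 6 survives at r1c5, so r1c5=6.
Step 13. [r4c6∈{1}] only 1 remains possible at r4c6. So r4c6=1.
Step 14. [r6c1∈{4}] only 4 remains possible at r6c1, so r6c1=4.
Step 15. [r1c2∈{5}] r1c2 has the single candidate 5. So r1c2=5.
Step 16. [r5c2∈{1}] r5c2's peers cover all but 1 ⇒ r5c2=1.
Step 17. [r5c3∈{2}] r5c3 is down to just 2 ⇒ r5c3=2.
Step 18. [r3c6∈{6}] only 6 remains possible at r3c6. So r3c6=6.
Step 19. [r3c1∈{5}] r3c1's peers cover all but 5 ⇒ r3c1=5.

Answer: 1 5 4 2 6 3 / 2 3 6 1 5 4 / 5 2 1 4 3 6 / 6 4 3 5 2 1 / 3 1 2 6 4 5 / 4 6 5 3 1 2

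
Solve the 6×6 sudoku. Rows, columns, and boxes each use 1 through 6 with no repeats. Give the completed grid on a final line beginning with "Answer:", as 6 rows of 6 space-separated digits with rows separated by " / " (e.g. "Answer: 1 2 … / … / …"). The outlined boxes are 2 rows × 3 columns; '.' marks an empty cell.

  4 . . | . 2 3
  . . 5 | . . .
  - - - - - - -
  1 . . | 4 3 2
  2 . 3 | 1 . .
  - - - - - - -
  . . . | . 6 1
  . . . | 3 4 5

Step 1. [r2c2∈{1,2,3,6}] row 2 places 2 nowhere but r2c2. So r2c2=2.
Step 2. [r3c3∈{6}] only 6 remains possible at r3c3 ⇒ r3c3=6.
Step 3. [r5c2∈{3,4,5}] col 2 places 3 nowhere but r5c2 ⇒ r5c2=3.
Step 4. [r2c4∈{6}] r2c4's peers cover all but 6. So r2c4=6.
Step 5. [r1c3∈{1}] nothing but 1 survives at r1c3, so r1c3=1.
Step 6. [r4c5∈{5}] only 5 remains possible at r4c5. So r4c5=5.
Step 7. [r5c3∈{2,4}] row 5 places 4 nowhere but r5c3, so r5c3=4.
Step 8. [r6c2∈{1,6}] r6c2 is the only open cell in row 6 admitting 1 ⇒ r6c2=1.
Step 9. [r2c5∈{1}] r2c5 has the single candidate 1 ⇒ r2c5=1.
Step 10. [r5c1∈{5}] nothing but 5 survives at r5c1. So r5c1=5.
Step 11. [r1c4∈{5}] nothing but 5 survives at r1c4, so r1c4=5.
Step 12. [r6c1∈{6}] r6c1 is down to just 6, so r6c1=6.
Step 13. [r6c3∈{2}] only 2 remains possible at r6c3 ⇒ r6c3=2.
Step 14. [r5c4∈{2}] only 2 remains possible at r5c4. So r5c4=2.
Step 15. [r2c6∈{4}] nothing but 4 survives at r2c6. So r2c6=4.
Step 16. [r4c6∈{6}] r4c6's peers cover all but 6. So r4c6=6.
Step 17. [r3c2∈{5}] r3c2 has the single candidate 5. So r3c2=5.
Step 18. [r2c1∈{3}] only 3 remains possible at r2c1. So r2c1=3.
Step 19. [r1c2∈{6}] only 6 remains possible at r1c2 ⇒ r1c2=6.
Step 20. [r4c2∈{4}] r4c2 has the single candidate 4, so r4c2=4.

Answer: 4 6 1 5 2 3 / 3 2 5 6 1 4 / 1 5 6 4 3 2 / 2 4 3 1 5 6 / 5 3 4 2 6 1 / 6 1 2 3 4 5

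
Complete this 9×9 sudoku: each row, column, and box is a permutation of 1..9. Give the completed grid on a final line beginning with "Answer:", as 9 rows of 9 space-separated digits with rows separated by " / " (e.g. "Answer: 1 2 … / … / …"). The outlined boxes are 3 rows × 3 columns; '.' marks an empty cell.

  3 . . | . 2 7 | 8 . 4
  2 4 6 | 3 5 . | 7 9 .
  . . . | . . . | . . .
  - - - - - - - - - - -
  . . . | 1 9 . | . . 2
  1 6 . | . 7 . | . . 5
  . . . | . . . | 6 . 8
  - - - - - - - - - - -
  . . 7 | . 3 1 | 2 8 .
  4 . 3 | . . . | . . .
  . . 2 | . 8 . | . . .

Step 1. [r6c5∈{4}] only 4 remains possible at r6c5. So r6c5=4.
Step 2. [r8c5∈{6}] only 6 remains possible at r8c5. So r8c5=6.
Step 3. [r2c9∈{1}] r2c9's peers cover all but 1. So r2c9=1.
Step 4. [r6c2∈{2,3,5,7,9}] r6c2 is the only open cell in col 2 admitting 2, so r6c2=2.
Step 5. [r6c4∈{5}] nothing but 5 survives at r6c4 ⇒ r6c4=5.
Step 6. [r4c2∈{3,5,7,8}] 3 has one home in col 2: r4c2. So r4c2=3.
Step 7. [r4c7∈{4}] r4c7 has the single candidate 4, so r4c7=4.
Step 8. [r9c8∈{1,3,4,5,6,7}] col 8 places 4 nowhere but r9c8 ⇒ r9c8=4.
Step 9. [r3c2∈{1,5,7,8,9}] across col 2, 7 lands solely at r3c2 ⇒ r3c2=7.
Step 10. [r2c6∈{8}] r2c6's peers cover all but 8 ⇒ r2c6=8.
Step 11. [r6c3∈{9}] nothing but 9 survives at r6c3 ⇒ r6c3=9.
Step 12. [r5c8∈{3}] only 3 remains possible at r5c8, so r5c8=3.
Step 13. [r3c6∈{4,6,9}] col 6 places 4 nowhere but r3c6, so r3c6=4.
Step 14. [r8c2∈{1,5,8,9}] r8c2 is the only open cell in row 8 admitting 8, so r8c2=8.
Step 15. [r9c2∈{1,5,9}] across box 7, 1 lands solely at r9c2 ⇒ r9c2=1.
Step 16. [r8c7∈{1,5,9}] 1 has one home in col 7: r8c7. So r8c7=1.
Step 17. [r4c8∈{7}] r4c8 has the single candidate 7, so r4c8=7.
Step 18. [r8c8∈{5}] only 5 remains possible at r8c8 ⇒ r8c8=5.
Step 19. [r1c8∈{6}] only 6 remains possible at r1c8. So r1c8=6.
Step 20. [r1c4∈{9}] nothing but 9 survives at r1c4. So r1c4=9.
Step 21. [r7c2∈{5,9}] across col 2, 9 lands solely at r7c2 ⇒ r7c2=9.
Step 22. [r7c1∈{5,6}] row 7 places 5 nowhere but r7c1 ⇒ r7c1=5.
Step 23. [r4c1∈{8}] r4c1's peers cover all but 8, so r4c1=8.
Step 24. [r1c2∈{5}] nothing but 5 survives at r1c2. So r1c2=5.
Step 25. [r9c4∈{7}] r9c4 has the single candidate 7, so r9c4=7.
Step 26. [r3c9∈{3}] nothing but 3 survives at r3c9 ⇒ r3c9=3.
Step 27. [r8c4∈{2}] r8c4 is down to just 2 ⇒ r8c4=2.
Step 28. [r8c6∈{9}] nothing but 9 survives at r8c6, so r8c6=9.
Step 29. [r9c9∈{6,9}] across col 9, 9 lands solely at r9c9. So r9c9=9.
Step 30. [r1c3∈{1}] r1c3's peers cover all but 1, so r1c3=1.
Step 31. [r3c7∈{5}] r3c7's peers cover all but 5, so r3c7=5.
Step 32. [r7c4∈{4}] nothing but 4 survives at r7c4 ⇒ r7c4=4.
Step 33. [r3c5∈{1}] nothing but 1 survives at r3c5. So r3c5=1.
Step 34. [r5c3∈{4}] r5c3 has the single candidate 4. So r5c3=4.
Step 35. [r6c6∈{3}] r6c6's peers cover all but 3 ⇒ r6c6=3.
Step 36. [r8c9∈{7}] r8c9 has the single candidate 7 ⇒ r8c9=7.
Step 37. [r3c4∈{6}] r3c4 is down to just 6 ⇒ r3c4=6.
Step 38. [r3c8∈{2}] r3c8 is down to just 2. So r3c8=2.
Step 39. [r3c3∈{8}] r3c3 has the single candidate 8, so r3c3=8.
Step 40. [r5c7∈{9}] r5c7's peers cover all but 9. So r5c7=9.
Step 41. [r6c1∈{7}] r6c1's peers cover all but 7 ⇒ r6c1=7.
Step 42. [r4c6∈{6}] r4c6's peers cover all but 6 ⇒ r4c6=6.
Step 43. [r4c3∈{5}] r4c3's peers cover all but 5 ⇒ r4c3=5.
Step 44. [r9c7∈{3}] r9c7 is down to just 3. So r9c7=3.
Step 45. [r7c9∈{6}] r7c9's peers cover all but 6, so r7c9=6.
Step 46. [r9c1∈{6}] r9c1 has the single candidate 6, so r9c1=6.
Step 47. [r3c1∈{9}] nothing but 9 survives at r3c1. So r3c1=9.
Step 48. [r9c6∈{5}] nothing but 5 survives at r9c6. So r9c6=5.
Step 49. [r5c6∈{2}] r5c6 has the single candidate 2, so r5c6=2.
Step 50. [r5c4∈{8}] nothing but 8 survives at r5c4. So r5c4=8.
Step 51. [r6c8∈{1}] only 1 remains possible at r6c8 ⇒ r6c8=1.

Answer: 3 5 1 9 2 7 8 6 4 / 2 4 6 3 5 8 7 9 1 / 9 7 8 6 1 4 5 2 3 / 8 3 5 1 9 6 4 7 2 / 1 6 4 8 7 2 9 3 5 / 7 2 9 5 4 3 6 1 8 / 5 9 7 4 3 1 2 8 6 / 4 8 3 2 6 9 1 5 7 / 6 1 2 7 8 5 3 4 9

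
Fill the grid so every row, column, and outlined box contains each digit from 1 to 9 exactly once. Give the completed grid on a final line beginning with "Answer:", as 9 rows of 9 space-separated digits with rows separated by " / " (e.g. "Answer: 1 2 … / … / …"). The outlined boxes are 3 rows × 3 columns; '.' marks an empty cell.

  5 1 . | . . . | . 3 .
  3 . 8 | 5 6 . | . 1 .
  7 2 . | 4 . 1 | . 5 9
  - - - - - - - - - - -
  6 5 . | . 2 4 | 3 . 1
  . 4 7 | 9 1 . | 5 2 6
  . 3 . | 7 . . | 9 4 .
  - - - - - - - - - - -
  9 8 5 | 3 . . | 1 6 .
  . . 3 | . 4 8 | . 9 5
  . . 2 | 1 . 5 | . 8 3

Step 1. [r7c9∈{2,4,7}] 4 has one home in row 7: r7c9, so r7c9=4.
Step 2. [r9c7∈{7}] only 7 remains possible at r9c7. So r9c7=7.
Step 3. [r7c6∈{2,7}] row 7 places 2 nowhere but r7c6. So r7c6=2.
Step 4. [r1c4∈{2,8}] across col 4, 2 lands solely at r1c4 ⇒ r1c4=2.
Step 5. [r6c9∈{8}] r6c9's peers cover all but 8 ⇒ r6c9=8.
Step 6. [r1c3∈{4,6,9}] across col 3, 4 lands solely at r1c3, so r1c3=4.
Step 7. [r1c9∈{7}] r1c9 has the single candidate 7. So r1c9=7.
Step 8. [r1c6∈{9}] nothing but 9 survives at r1c6. So r1c6=9.
Step 9. [r1c5∈{8}] r1c5 is down to just 8, so r1c5=8.
Step 10. [r6c1∈{1,2}] across row 6, 2 lands solely at r6c1. So r6c1=2.
Step 11. [r3c7∈{6,8}] row 3 places 8 nowhere but r3c7. So r3c7=8.
Step 12. [r8c2∈{6,7}] in row 8, 7 fits only at r8c2 ⇒ r8c2=7.
Step 13. [r2c7∈{2,4}] 4 has one home in row 2: r2c7. So r2c7=4.
Step 14. [r8c1∈{1}] nothing but 1 survives at r8c1, so r8c1=1.
Step 15. [r1c7∈{6}] r1c7's peers cover all but 6. So r1c7=6.
Step 16. [r3c5∈{3}] r3c5 is down to just 3. So r3c5=3.
Step 17. [r4c4∈{8}] nothing but 8 survives at r4c4. So r4c4=8.
Step 18. [r4c8∈{7}] r4c8's peers cover all but 7. So r4c8=7.
Step 19. [r2c2∈{9}] r2c2's peers cover all but 9. So r2c2=9.
Step 20. [r9c2∈{6}] r9c2 is down to just 6 ⇒ r9c2=6.
Step 21. [r5c6∈{3}] only 3 remains possible at r5c6, so r5c6=3.
Step 22. [r5c1∈{8}] r5c1 is down to just 8, so r5c1=8.
Step 23. [r8c7∈{2}] r8c7 has the single candidate 2 ⇒ r8c7=2.
Step 24. [r3c3∈{6}] nothing but 6 survives at r3c3 ⇒ r3c3=6.
Step 25. [r2c9∈{2}] r2c9 is down to just 2 ⇒ r2c9=2.
Step 26. [r6c6∈{6}] r6c6's peers cover all but 6, so r6c6=6.
Step 27. [r9c1∈{4}] r9c1 is down to just 4, so r9c1=4.
Step 28. [r6c5∈{5}] r6c5 has the single candidate 5. So r6c5=5.
Step 29. [r8c4∈{6}] r8c4 is down to just 6 ⇒ r8c4=6.
Step 30. [r4c3∈{9}] only 9 remains possible at r4c3, so r4c3=9.
Step 31. [r9c5∈{9}] nothing but 9 survives at r9c5 ⇒ r9c5=9.
Step 32. [r6c3∈{1}] r6c3's peers cover all but 1 ⇒ r6c3=1.
Step 33. [r7c5∈{7}] nothing but 7 survives at r7c5. So r7c5=7.
Step 34. [r2c6∈{7}] r2c6 is down to just 7. So r2c6=7.

Answer: 5 1 4 2 8 9 6 3 7 / 3 9 8 5 6 7 4 1 2 / 7 2 6 4 3 1 8 5 9 / 6 5 9 8 2 4 3 7 1 / 8 4 7 9 1 3 5 2 6 / 2 3 1 7 5 6 9 4 8 / 9 8 5 3 7 2 1 6 4 / 1 7 3 6 4 8 2 9 5 / 4 6 2 1 9 5 7 8 3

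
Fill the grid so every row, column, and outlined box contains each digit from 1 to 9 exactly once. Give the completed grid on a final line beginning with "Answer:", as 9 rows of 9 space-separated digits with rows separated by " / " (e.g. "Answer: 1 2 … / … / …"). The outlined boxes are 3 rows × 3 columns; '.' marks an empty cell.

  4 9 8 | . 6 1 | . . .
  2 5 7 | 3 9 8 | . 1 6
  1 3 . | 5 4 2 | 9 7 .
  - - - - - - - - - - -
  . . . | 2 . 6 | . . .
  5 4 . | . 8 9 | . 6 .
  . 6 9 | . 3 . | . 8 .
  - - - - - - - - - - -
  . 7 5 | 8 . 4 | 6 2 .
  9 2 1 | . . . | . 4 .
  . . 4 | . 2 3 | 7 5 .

Step 1. [r4c3∈{3}] r4c3's peers cover all but 3, so r4c3=3.
Step 2. [r6c1∈{7}] nothing but 7 survives at r6c1. So r6c1=7.
Step 3. [r4c2∈{1,8}] in col 2, 1 fits only at r4c2. So r4c2=1.
Step 4. [r7c9∈{1,3,9}] across row 7, 9 lands solely at r7c9 ⇒ r7c9=9.
Step 5. [r6c6∈{5}] r6c6's peers cover all but 5 ⇒ r6c6=5.
Step 6. [r9c9∈{1,8}] r9c9 is the only open cell in box 9 admitting 1 ⇒ r9c9=1.
Step 7. [r4c5∈{7}] r4c5 is down to just 7 ⇒ r4c5=7.
Step 8. [r6c4∈{1,4}] 4 has one home in col 4: r6c4, so r6c4=4.
Step 9. [r6c9∈{2}] nothing but 2 survives at r6c9 ⇒ r6c9=2.
Step 10. [r8c4∈{6,7}] r8c4 is the only open cell in row 8 admitting 6. So r8c4=6.
Step 11. [r4c9∈{4,5}] r4c9 is the only open cell in col 9 admitting 4. So r4c9=4.
Step 12. [r1c8∈{3}] r1c8 has the single candidate 3. So r1c8=3.
Step 13. [r8c7∈{3,8}] in col 7, 8 fits only at r8c7, so r8c7=8.
Step 14. [r5c7∈{1,3}] 3 has one home in col 7: r5c7 ⇒ r5c7=3.
Step 15. [r4c1∈{8}] only 8 remains possible at r4c1. So r4c1=8.
Step 16. [r4c7∈{5}] only 5 remains possible at r4c7 ⇒ r4c7=5.
Step 17. [r8c9∈{3}] r8c9 has the single candidate 3. So r8c9=3.
Step 18. [r7c1∈{3}] r7c1 is down to just 3. So r7c1=3.
Step 19. [r8c5∈{5}] only 5 remains possible at r8c5, so r8c5=5.
Step 20. [r9c2∈{8}] r9c2 is down to just 8 ⇒ r9c2=8.
Step 21. [r1c9∈{5}] only 5 remains possible at r1c9 ⇒ r1c9=5.
Step 22. [r1c7∈{2}] r1c7's peers cover all but 2. So r1c7=2.
Step 23. [r4c8∈{9}] only 9 remains possible at r4c8 ⇒ r4c8=9.
Step 24. [r8c6∈{7}] r8c6 is down to just 7. So r8c6=7.
Step 25. [r9c1∈{6}] only 6 remains possible at r9c1 ⇒ r9c1=6.
Step 26. [r2c7∈{4}] only 4 remains possible at r2c7, so r2c7=4.
Step 27. [r5c3∈{2}] nothing but 2 survives at r5c3, so r5c3=2.
Step 28. [r3c9∈{8}] only 8 remains possible at r3c9 ⇒ r3c9=8.
Step 29. [r3c3∈{6}] nothing but 6 survives at r3c3. So r3c3=6.
Step 30. [r5c9∈{7}] r5c9 is down to just 7. So r5c9=7.
Step 31. [r9c4∈{9}] r9c4's peers cover all but 9 ⇒ r9c4=9.
Step 32. [r5c4∈{1}] r5c4 has the single candidate 1 ⇒ r5c4=1.
Step 33. [r1c4∈{7}] r1c4 is down to just 7, so r1c4=7.
Step 34. [r7c5∈{1}] r7c5 has the single candidate 1. So r7c5=1.
Step 35. [r6c7∈{1}] only 1 remains possible at r6c7 ⇒ r6c7=1.

Answer: 4 9 8 7 6 1 2 3 5 / 2 5 7 3 9 8 4 1 6 / 1 3 6 5 4 2 9 7 8 / 8 1 3 2 7 6 5 9 4 / 5 4 2 1 8 9 3 6 7 / 7 6 9 4 3 5 1 8 2 / 3 7 5 8 1 4 6 2 9 / 9 2 1 6 5 7 8 4 3 / 6 8 4 9 2 3 7 5 1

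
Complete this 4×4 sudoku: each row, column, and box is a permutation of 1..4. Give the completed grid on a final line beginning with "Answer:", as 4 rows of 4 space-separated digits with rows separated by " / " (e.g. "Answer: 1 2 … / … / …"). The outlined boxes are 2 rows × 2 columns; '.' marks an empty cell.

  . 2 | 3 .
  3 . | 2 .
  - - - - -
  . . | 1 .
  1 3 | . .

Step 1. [r3c2∈{4}] r3c2 has the single candidate 4, so r3c2=4.
Step 2. [r2c4∈{1,4}] across row 2, 4 lands solely at r2c4 ⇒ r2c4=4.
Step 3. [r4c4∈{2}] nothing but 2 survives at r4c4, so r4c4=2.
Step 4. [r1c1∈{4}] r1c1 has the single candidate 4 ⇒ r1c1=4.
Step 5. [r4c3∈{4}] r4c3's peers cover all but 4. So r4c3=4.
Step 6. [r1c4∈{1}] r1c4 is down to just 1. So r1c4=1.
Step 7. [r2c2∈{1}] r2c2's peers cover all but 1. So r2c2=1.
Step 8. [r3c1∈{2}] r3c1 has the single candidate 2. So r3c1=2.
Step 9. [r3c4∈{3}] r3c4 has the single candidate 3. So r3c4=3.

Answer: 4 2 3 1 / 3 1 2 4 / 2 4 1 3 / 1 3 4 2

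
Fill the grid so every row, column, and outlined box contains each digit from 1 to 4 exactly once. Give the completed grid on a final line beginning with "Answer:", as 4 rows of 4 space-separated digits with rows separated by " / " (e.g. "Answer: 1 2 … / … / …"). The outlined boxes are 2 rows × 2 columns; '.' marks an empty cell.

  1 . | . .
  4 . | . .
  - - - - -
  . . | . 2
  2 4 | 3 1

Step 1. [r2c4∈{3}] r2c4's peers cover all but 3, so r2c4=3.
Step 2. [r2c2∈{2}] r2c2 is down to just 2, so r2c2=2.
Step 3. [r3c1∈{3}] r3c1 has the single candidate 3 ⇒ r3c1=3.
Step 4. [r1c3∈{2,4}] 2 has one home in row 1: r1c3, so r1c3=2.
Step 5. [r1c4∈{4}] r1c4's peers cover all but 4, so r1c4=4.
Step 6. [r3c2∈{1}] r3c2's peers cover all but 1, so r3c2=1.
Step 7. [r3c3∈{4}] only 4 remains possible at r3c3. So r3c3=4.
Step 8. [r2c3∈{1}] r2c3 is down to just 1 ⇒ r2c3=1.
Step 9. [r1c2∈{3}] nothing but 3 survives at r1c2. So r1c2=3.

Answer: 1 3 2 4 / 4 2 1 3 / 3 1 4 2 / 2 4 3 1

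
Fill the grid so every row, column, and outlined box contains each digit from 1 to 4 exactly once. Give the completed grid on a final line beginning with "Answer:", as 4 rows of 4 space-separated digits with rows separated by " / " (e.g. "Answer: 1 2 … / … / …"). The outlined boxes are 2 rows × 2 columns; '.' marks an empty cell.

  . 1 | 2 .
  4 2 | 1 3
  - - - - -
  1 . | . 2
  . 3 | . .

Step 1. [r4c3∈{4}] only 4 remains possible at r4c3 ⇒ r4c3=4.
Step 2. [r1c4∈{4}] r1c4 has the single candidate 4, so r1c4=4.
Step 3. [r4c1∈{2}] nothing but 2 survives at r4c1 ⇒ r4c1=2.
Step 4. [r3c2∈{4}] r3c2 has the single candidate 4 ⇒ r3c2=4.
Step 5. [r1c1∈{3}] r1c1's peers cover all but 3. So r1c1=3.
Step 6. [r3c3∈{3}] only 3 remains possible at r3c3, so r3c3=3.
Step 7. [r4c4∈{1}] only 1 remains possible at r4c4. So r4c4=1.

Answer: 3 1 2 4 / 4 2 1 3 / 1 4 3 2 / 2 3 4 1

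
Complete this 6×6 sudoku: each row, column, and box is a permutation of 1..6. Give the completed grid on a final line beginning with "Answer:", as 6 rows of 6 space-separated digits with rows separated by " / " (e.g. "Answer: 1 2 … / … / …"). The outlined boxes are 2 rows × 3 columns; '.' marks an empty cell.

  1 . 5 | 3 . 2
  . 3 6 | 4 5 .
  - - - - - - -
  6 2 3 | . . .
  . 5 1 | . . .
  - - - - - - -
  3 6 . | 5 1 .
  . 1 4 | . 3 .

Step 1. [r4c5∈{2,4,6}] r4c5 is the only open cell in col 5 admitting 2. So r4c5=2.
Step 2. [r6c6∈{6}] r6c6 is down to just 6, so r6c6=6.
Step 3. [r3c5∈{4}] nothing but 4 survives at r3c5 ⇒ r3c5=4.
Step 4. [r3c4∈{1}] r3c4's peers cover all but 1, so r3c4=1.
Step 5. [r2c1∈{2}] nothing but 2 survives at r2c1 ⇒ r2c1=2.
Step 6. [r1c2∈{4}] r1c2 has the single candidate 4. So r1c2=4.
Step 7. [r6c1∈{5}] nothing but 5 survives at r6c1. So r6c1=5.
Step 8. [r4c4∈{6}] r4c4 is down to just 6, so r4c4=6.
Step 9. [r1c5∈{6}] only 6 remains possible at r1c5, so r1c5=6.
Step 10. [r6c4∈{2}] r6c4 has the single candidate 2. So r6c4=2.
Step 11. [r4c1∈{4}] r4c1 has the single candidate 4. So r4c1=4.
Step 12. [r5c3∈{2}] only 2 remains possible at r5c3, so r5c3=2.
Step 13. [r5c6∈{4}] nothing but 4 survives at r5c6, so r5c6=4.
Step 14. [r3c6∈{5}] r3c6 is down to just 5 ⇒ r3c6=5.
Step 15. [r4c6∈{3}] nothing but 3 survives at r4c6, so r4c6=3.
Step 16. [r2c6∈{1}] only 1 remains possible at r2c6 ⇒ r2c6=1.

Answer: 1 4 5 3 6 2 / 2 3 6 4 5 1 / 6 2 3 1 4 5 / 4 5 1 6 2 3 / 3 6 2 5 1 4 / 5 1 4 2 3 6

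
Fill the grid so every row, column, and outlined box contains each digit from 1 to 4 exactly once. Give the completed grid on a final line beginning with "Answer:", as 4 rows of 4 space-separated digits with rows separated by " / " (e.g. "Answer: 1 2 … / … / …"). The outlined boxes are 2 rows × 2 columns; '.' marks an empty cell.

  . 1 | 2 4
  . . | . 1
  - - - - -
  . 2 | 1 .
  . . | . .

Step 1. [r3c1∈{3,4}] across row 3, 4 lands solely at r3c1. So r3c1=4.
Step 2. [r4c2∈{3}] r4c2 is down to just 3, so r4c2=3.
Step 3. [r2c1∈{2,3}] r2c1 is the only open cell in row 2 admitting 2, so r2c1=2.
Step 4. [r2c2∈{4}] nothing but 4 survives at r2c2. So r2c2=4.
Step 5. [r4c4∈{2}] r4c4 has the single candidate 2 ⇒ r4c4=2.
Step 6. [r3c4∈{3}] only 3 remains possible at r3c4. So r3c4=3.
Step 7. [r4c1∈{1}] r4c1 has the single candidate 1, so r4c1=1.
Step 8. [r2c3∈{3}] r2c3's peers cover all but 3 ⇒ r2c3=3.
Step 9. [r4c3∈{4}] r4c3 has the single candidate 4 ⇒ r4c3=4.
Step 10. [r1c1∈{3}] r1c1 has the single candidate 3 ⇒ r1c1=3.

Answer: 3 1 2 4 / 2 4 3 1 / 4 2 1 3 / 1 3 4 2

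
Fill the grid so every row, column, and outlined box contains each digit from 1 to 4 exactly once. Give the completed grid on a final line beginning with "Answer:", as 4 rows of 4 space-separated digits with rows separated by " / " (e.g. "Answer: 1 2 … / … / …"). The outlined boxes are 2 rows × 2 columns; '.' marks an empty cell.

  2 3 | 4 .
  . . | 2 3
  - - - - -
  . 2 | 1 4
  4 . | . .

Step 1. [r2c2∈{1,4}] across row 2, 4 lands solely at r2c2. So r2c2=4.
Step 2. [r4c3∈{3}] r4c3 has the single candidate 3, so r4c3=3.
Step 3. [r4c2∈{1}] r4c2 is down to just 1. So r4c2=1.
Step 4. [r4c4∈{2}] r4c4 is down to just 2 ⇒ r4c4=2.
Step 5. [r3c1∈{3}] nothing but 3 survives at r3c1, so r3c1=3.
Step 6. [r1c4∈{1}] r1c4 is down to just 1. So r1c4=1.
Step 7. [r2c1∈{1}] r2c1's peers cover all but 1 ⇒ r2c1=1.

Answer: 2 3 4 1 / 1 4 2 3 / 3 2 1 4 / 4 1 3 2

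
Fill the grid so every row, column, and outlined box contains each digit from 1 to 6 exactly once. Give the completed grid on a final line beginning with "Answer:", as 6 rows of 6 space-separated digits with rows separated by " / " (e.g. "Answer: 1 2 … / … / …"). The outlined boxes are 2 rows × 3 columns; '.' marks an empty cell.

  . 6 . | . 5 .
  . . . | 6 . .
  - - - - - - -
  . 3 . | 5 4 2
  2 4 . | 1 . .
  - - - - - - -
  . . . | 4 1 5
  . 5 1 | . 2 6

Step 1. [r2c5∈{3}] only 3 remains possible at r2c5, so r2c5=3.
Step 2. [r2c2∈{1,2}] in col 2, 1 fits only at r2c2 ⇒ r2c2=1.
Step 3. [r2c3∈{2,4,5}] across row 2, 2 lands solely at r2c3 ⇒ r2c3=2.
Step 4. [r1c3∈{3,4}] col 3 places 4 nowhere but r1c3 ⇒ r1c3=4.
Step 5. [r3c3∈{6}] r3c3 is down to just 6 ⇒ r3c3=6.
Step 6. [r5c3∈{3}] r5c3 has the single candidate 3. So r5c3=3.
Step 7. [r1c6∈{1}] r1c6's peers cover all but 1 ⇒ r1c6=1.
Step 8. [r1c4∈{2}] r1c4's peers cover all but 2, so r1c4=2.
Step 9. [r4c3∈{5}] only 5 remains possible at r4c3. So r4c3=5.
Step 10. [r5c1∈{6}] r5c1 is down to just 6, so r5c1=6.
Step 11. [r2c1∈{5}] only 5 remains possible at r2c1. So r2c1=5.
Step 12. [r4c5∈{6}] r4c5 has the single candidate 6. So r4c5=6.
Step 13. [r2c6∈{4}] r2c6's peers cover all but 4. So r2c6=4.
Step 14. [r3c1∈{1}] only 1 remains possible at r3c1 ⇒ r3c1=1.
Step 15. [r4c6∈{3}] only 3 remains possible at r4c6 ⇒ r4c6=3.
Step 16. [r6c4∈{3}] nothing but 3 survives at r6c4, so r6c4=3.
Step 17. [r6c1∈{4}] r6c1 has the single candidate 4, so r6c1=4.
Step 18. [r5c2∈{2}] r5c2 is down to just 2, so r5c2=2.
Step 19. [r1c1∈{3}] r1c1's peers cover all but 3. So r1c1=3.

Answer: 3 6 4 2 5 1 / 5 1 2 6 3 4 / 1 3 6 5 4 2 / 2 4 5 1 6 3 / 6 2 3 4 1 5 / 4 5 1 3 2 6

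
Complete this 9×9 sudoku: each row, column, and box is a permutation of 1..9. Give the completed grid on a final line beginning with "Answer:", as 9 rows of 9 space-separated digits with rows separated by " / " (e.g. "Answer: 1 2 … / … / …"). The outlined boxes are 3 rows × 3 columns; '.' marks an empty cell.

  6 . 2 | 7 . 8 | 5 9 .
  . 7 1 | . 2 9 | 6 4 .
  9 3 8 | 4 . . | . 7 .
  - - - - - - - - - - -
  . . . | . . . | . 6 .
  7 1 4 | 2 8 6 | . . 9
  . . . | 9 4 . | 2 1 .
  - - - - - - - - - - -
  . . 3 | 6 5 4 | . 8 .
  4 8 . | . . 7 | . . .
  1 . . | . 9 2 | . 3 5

Step 1. [r4c7∈{3,4,7,8}] r4c7 is the only open cell in col 7 admitting 8 ⇒ r4c7=8.
Step 2. [r3c7∈{1}] r3c7 is down to just 1 ⇒ r3c7=1.
Step 3. [r8c3∈{5,6,9}] r8c3 is the only open cell in row 8 admitting 5. So r8c3=5.
Step 4. [r4c6∈{1,3,5}] in col 6, 1 fits only at r4c6, so r4c6=1.
Step 5. [r6c6∈{3,5}] 3 has one home in col 6: r6c6, so r6c6=3.
Step 6. [r4c4∈{5}] r4c4 has the single candidate 5, so r4c4=5.
Step 7. [r8c4∈{1,3}] 1 has one home in col 4: r8c4 ⇒ r8c4=1.
Step 8. [r1c9∈{3}] r1c9 is down to just 3 ⇒ r1c9=3.
Step 9. [r7c2∈{2,9}] 9 has one home in box 7: r7c2 ⇒ r7c2=9.
Step 10. [r3c9∈{2}] r3c9 has the single candidate 2 ⇒ r3c9=2.
Step 11. [r9c3∈{6,7}] 7 has one home in col 3: r9c3. So r9c3=7.
Step 12. [r6c9∈{7}] r6c9 is down to just 7. So r6c9=7.
Step 13. [r6c2∈{5,6}] r6c2 is the only open cell in col 2 admitting 5. So r6c2=5.
Step 14. [r4c1∈{2,3}] across row 4, 3 lands solely at r4c1. So r4c1=3.
Step 15. [r5c8∈{5}] r5c8's peers cover all but 5. So r5c8=5.
Step 16. [r2c4∈{3}] r2c4's peers cover all but 3. So r2c4=3.
Step 17. [r2c1∈{5}] r2c1 is down to just 5 ⇒ r2c1=5.
Step 18. [r3c5∈{6}] nothing but 6 survives at r3c5 ⇒ r3c5=6.
Step 19. [r8c8∈{2}] nothing but 2 survives at r8c8. So r8c8=2.
Step 20. [r9c7∈{4}] r9c7 has the single candidate 4. So r9c7=4.
Step 21. [r7c9∈{1}] only 1 remains possible at r7c9. So r7c9=1.
Step 22. [r6c3∈{6}] nothing but 6 survives at r6c3 ⇒ r6c3=6.
Step 23. [r4c9∈{4}] r4c9 is down to just 4, so r4c9=4.
Step 24. [r4c3∈{9}] nothing but 9 survives at r4c3, so r4c3=9.
Step 25. [r5c7∈{3}] r5c7's peers cover all but 3 ⇒ r5c7=3.
Step 26. [r1c2∈{4}] only 4 remains possible at r1c2, so r1c2=4.
Step 27. [r6c1∈{8}] r6c1 is down to just 8. So r6c1=8.
Step 28. [r4c2∈{2}] only 2 remains possible at r4c2 ⇒ r4c2=2.
Step 29. [r3c6∈{5}] nothing but 5 survives at r3c6, so r3c6=5.
Step 30. [r2c9∈{8}] r2c9 has the single candidate 8, so r2c9=8.
Step 31. [r8c5∈{3}] r8c5 is down to just 3. So r8c5=3.
Step 32. [r8c7∈{9}] nothing but 9 survives at r8c7. So r8c7=9.
Step 33. [r4c5∈{7}] r4c5 has the single candidate 7. So r4c5=7.
Step 34. [r8c9∈{6}] r8c9 has the single candidate 6 ⇒ r8c9=6.
Step 35. [r7c1∈{2}] nothing but 2 survives at r7c1, so r7c1=2.
Step 36. [r7c7∈{7}] only 7 remains possible at r7c7, so r7c7=7.
Step 37. [r1c5∈{1}] only 1 remains possible at r1c5. So r1c5=1.
Step 38. [r9c4∈{8}] r9c4 is down to just 8. So r9c4=8.
Step 39. [r9c2∈{6}] nothing but 6 survives at r9c2, so r9c2=6.

Answer: 6 4 2 7 1 8 5 9 3 / 5 7 1 3 2 9 6 4 8 / 9 3 8 4 6 5 1 7 2 / 3 2 9 5 7 1 8 6 4 / 7 1 4 2 8 6 3 5 9 / 8 5 6 9 4 3 2 1 7 / 2 9 3 6 5 4 7 8 1 / 4 8 5 1 3 7 9 2 6 / 1 6 7 8 9 2 4 3 5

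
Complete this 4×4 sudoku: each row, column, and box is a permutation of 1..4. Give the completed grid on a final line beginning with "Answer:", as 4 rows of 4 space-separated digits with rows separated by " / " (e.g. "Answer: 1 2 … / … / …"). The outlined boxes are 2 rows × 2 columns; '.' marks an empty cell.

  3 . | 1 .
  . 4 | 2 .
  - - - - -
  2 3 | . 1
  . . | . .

Step 1. [r4c1∈{1,4}] r4c1 is the only open cell in col 1 admitting 4. So r4c1=4.
Step 2. [r2c4∈{3}] r2c4 has the single candidate 3, so r2c4=3.
Step 3. [r1c4∈{4}] r1c4's peers cover all but 4. So r1c4=4.
Step 4. [r4c2∈{1}] nothing but 1 survives at r4c2. So r4c2=1.
Step 5. [r1c2∈{2}] r1c2 is down to just 2, so r1c2=2.
Step 6. [r2c1∈{1}] r2c1 has the single candidate 1, so r2c1=1.
Step 7. [r4c4∈{2}] r4c4 has the single candidate 2. So r4c4=2.
Step 8. [r4c3∈{3}] only 3 remains possible at r4c3, so r4c3=3.
Step 9. [r3c3∈{4}] r3c3's peers cover all but 4 ⇒ r3c3=4.

Answer: 3 2 1 4 / 1 4 2 3 / 2 3 4 1 / 4 1 3 2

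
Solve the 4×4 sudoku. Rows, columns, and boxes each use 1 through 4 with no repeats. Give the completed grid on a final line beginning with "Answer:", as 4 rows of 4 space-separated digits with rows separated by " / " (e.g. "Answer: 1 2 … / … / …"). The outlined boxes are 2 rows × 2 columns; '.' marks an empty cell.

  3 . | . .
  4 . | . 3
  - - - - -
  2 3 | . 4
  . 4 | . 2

Step 1. [r1c4∈{1}] only 1 remains possible at r1c4 ⇒ r1c4=1.
Step 2. [r2c3∈{2}] r2c3 is down to just 2, so r2c3=2.
Step 3. [r3c3∈{1}] r3c3 has the single candidate 1. So r3c3=1.
Step 4. [r4c1∈{1}] r4c1 has the single candidate 1 ⇒ r4c1=1.
Step 5. [r4c3∈{3}] r4c3's peers cover all but 3 ⇒ r4c3=3.
Step 6. [r1c2∈{2}] r1c2's peers cover all but 2 ⇒ r1c2=2.
Step 7. [r2c2∈{1}] r2c2 has the single candidate 1 ⇒ r2c2=1.
Step 8. [r1c3∈{4}] nothing but 4 survives at r1c3, so r1c3=4.

Answer: 3 2 4 1 / 4 1 2 3 / 2 3 1 4 / 1 4 3 2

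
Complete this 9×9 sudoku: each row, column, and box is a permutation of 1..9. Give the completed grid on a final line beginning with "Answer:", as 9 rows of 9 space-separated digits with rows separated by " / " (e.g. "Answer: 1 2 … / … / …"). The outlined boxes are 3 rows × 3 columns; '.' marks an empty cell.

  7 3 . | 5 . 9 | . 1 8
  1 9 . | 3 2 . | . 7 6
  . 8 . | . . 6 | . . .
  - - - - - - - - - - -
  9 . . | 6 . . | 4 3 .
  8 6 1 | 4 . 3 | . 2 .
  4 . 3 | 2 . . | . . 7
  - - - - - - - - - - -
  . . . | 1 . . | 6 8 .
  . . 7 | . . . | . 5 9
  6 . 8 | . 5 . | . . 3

Step 1. [r1c5∈{4}] nothing but 4 survives at r1c5 ⇒ r1c5=4.
Step 2. [r6c2∈{5}] r6c2 has the single candidate 5. So r6c2=5.
Step 3. [r1c7∈{2}] r1c7 is down to just 2, so r1c7=2.
Step 4. [r7c9∈{2,4}] r7c9 is the only open cell in col 9 admitting 2 ⇒ r7c9=2.
Step 5. [r5c5∈{7,9}] row 5 places 7 nowhere but r5c5 ⇒ r5c5=7.
Step 6. [r6c5∈{1,8,9}] r6c5 is the only open cell in box 5 admitting 9. So r6c5=9.
Step 7. [r7c2∈{4}] r7c2's peers cover all but 4, so r7c2=4.
Step 8. [r2c7∈{5}] r2c7 has the single candidate 5, so r2c7=5.
Step 9. [r4c9∈{1,5}] col 9 places 1 nowhere but r4c9, so r4c9=1.
Step 10. [r2c6∈{8}] r2c6 is down to just 8. So r2c6=8.
Step 11. [r9c7∈{1,7}] r9c7 is the only open cell in col 7 admitting 7, so r9c7=7.
Step 12. [r3c8∈{4,9}] col 8 places 9 nowhere but r3c8 ⇒ r3c8=9.
Step 13. [r4c3∈{2}] nothing but 2 survives at r4c3, so r4c3=2.
Step 14. [r9c2∈{1,2}] row 9 places 1 nowhere but r9c2, so r9c2=1.
Step 15. [r3c1∈{2,5}] across row 3, 2 lands solely at r3c1, so r3c1=2.
Step 16. [r8c6∈{2,4}] row 8 places 4 nowhere but r8c6, so r8c6=4.
Step 17. [r7c1∈{3,5}] 5 has one home in col 1: r7c1. So r7c1=5.
Step 18. [r8c5∈{3,6,8}] 6 has one home in row 8: r8c5, so r8c5=6.
Step 19. [r3c9∈{4}] only 4 remains possible at r3c9. So r3c9=4.
Step 20. [r2c3∈{4}] r2c3 has the single candidate 4, so r2c3=4.
Step 21. [r9c4∈{9}] only 9 remains possible at r9c4. So r9c4=9.
Step 22. [r8c2∈{2}] only 2 remains possible at r8c2, so r8c2=2.
Step 23. [r8c4∈{8}] r8c4 is down to just 8, so r8c4=8.
Step 24. [r3c3∈{5}] r3c3's peers cover all but 5 ⇒ r3c3=5.
Step 25. [r4c6∈{5}] only 5 remains possible at r4c6, so r4c6=5.
Step 26. [r5c9∈{5}] nothing but 5 survives at r5c9 ⇒ r5c9=5.
Step 27. [r8c1∈{3}] nothing but 3 survives at r8c1. So r8c1=3.
Step 28. [r7c3∈{9}] only 9 remains possible at r7c3, so r7c3=9.
Step 29. [r9c8∈{4}] nothing but 4 survives at r9c8 ⇒ r9c8=4.
Step 30. [r4c5∈{8}] only 8 remains possible at r4c5. So r4c5=8.
Step 31. [r3c7∈{3}] r3c7's peers cover all but 3, so r3c7=3.
Step 32. [r3c5∈{1}] r3c5's peers cover all but 1 ⇒ r3c5=1.
Step 33. [r6c7∈{8}] r6c7's peers cover all but 8. So r6c7=8.
Step 34. [r7c6∈{7}] only 7 remains possible at r7c6 ⇒ r7c6=7.
Step 35. [r8c7∈{1}] only 1 remains possible at r8c7. So r8c7=1.
Step 36. [r6c8∈{6}] r6c8's peers cover all but 6. So r6c8=6.
Step 37. [r4c2∈{7}] r4c2 has the single candidate 7, so r4c2=7.
Step 38. [r6c6∈{1}] nothing but 1 survives at r6c6 ⇒ r6c6=1.
Step 39. [r9c6∈{2}] r9c6's peers cover all but 2, so r9c6=2.
Step 40. [r7c5∈{3}] only 3 remains possible at r7c5. So r7c5=3.
Step 41. [r3c4∈{7}] r3c4 has the single candidate 7, so r3c4=7.
Step 42. [r5c7∈{9}] nothing but 9 survives at r5c7, so r5c7=9.
Step 43. [r1c3∈{6}] nothing but 6 survives at r1c3, so r1c3=6.

Answer: 7 3 6 5 4 9 2 1 8 / 1 9 4 3 2 8 5 7 6 / 2 8 5 7 1 6 3 9 4 / 9 7 2 6 8 5 4 3 1 / 8 6 1 4 7 3 9 2 5 / 4 5 3 2 9 1 8 6 7 / 5 4 9 1 3 7 6 8 2 / 3 2 7 8 6 4 1 5 9 / 6 1 8 9 5 2 7 4 3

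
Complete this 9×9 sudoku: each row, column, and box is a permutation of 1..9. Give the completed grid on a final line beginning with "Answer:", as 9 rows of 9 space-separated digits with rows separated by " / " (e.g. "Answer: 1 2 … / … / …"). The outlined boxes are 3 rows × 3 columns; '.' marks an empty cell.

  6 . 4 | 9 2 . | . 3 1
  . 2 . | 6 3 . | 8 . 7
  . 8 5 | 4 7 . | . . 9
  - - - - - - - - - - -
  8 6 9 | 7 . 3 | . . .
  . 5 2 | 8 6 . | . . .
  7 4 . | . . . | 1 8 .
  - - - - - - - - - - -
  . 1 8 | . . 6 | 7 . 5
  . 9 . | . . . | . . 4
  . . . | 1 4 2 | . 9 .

Step 1. [r9c2∈{3,7}] 3 has one home in col 2: r9c2. So r9c2=3.
Step 2. [r9c7∈{6}] only 6 remains possible at r9c7, so r9c7=6.
Step 3. [r7c8∈{2}] nothing but 2 survives at r7c8. So r7c8=2.
Step 4. [r5c6∈{1,4,9}] across col 6, 4 lands solely at r5c6 ⇒ r5c6=4.
Step 5. [r5c9∈{3}] r5c9 is down to just 3. So r5c9=3.
Step 6. [r4c7∈{2,4,5}] r4c7 is the only open cell in col 7 admitting 4 ⇒ r4c7=4.
Step 7. [r8c6∈{5,7,8}] r8c6 is the only open cell in col 6 admitting 7, so r8c6=7.
Step 8. [r2c3∈{1}] only 1 remains possible at r2c3. So r2c3=1.
Step 9. [r2c6∈{5}] only 5 remains possible at r2c6. So r2c6=5.
Step 10. [r6c4∈{2,5}] col 4 places 2 nowhere but r6c4, so r6c4=2.
Step 11. [r8c4∈{3,5}] in col 4, 5 fits only at r8c4 ⇒ r8c4=5.
Step 12. [r6c5∈{5,9}] r6c5 is the only open cell in row 6 admitting 5 ⇒ r6c5=5.
Step 13. [r6c9∈{6}] r6c9 has the single candidate 6. So r6c9=6.
Step 14. [r9c1∈{5}] only 5 remains possible at r9c1, so r9c1=5.
Step 15. [r7c5∈{9}] r7c5 is down to just 9, so r7c5=9.
Step 16. [r1c7∈{5}] r1c7 is down to just 5. So r1c7=5.
Step 17. [r1c6∈{8}] r1c6 is down to just 8 ⇒ r1c6=8.
Step 18. [r9c9∈{8}] only 8 remains possible at r9c9. So r9c9=8.
Step 19. [r2c1∈{9}] r2c1 has the single candidate 9, so r2c1=9.
Step 20. [r4c8∈{5}] r4c8 is down to just 5. So r4c8=5.
Step 21. [r8c8∈{1}] nothing but 1 survives at r8c8. So r8c8=1.
Step 22. [r5c7∈{9}] nothing but 9 survives at r5c7, so r5c7=9.
Step 23. [r9c3∈{7}] r9c3's peers cover all but 7. So r9c3=7.
Step 24. [r8c5∈{8}] r8c5 is down to just 8, so r8c5=8.
Step 25. [r4c9∈{2}] only 2 remains possible at r4c9 ⇒ r4c9=2.
Step 26. [r5c8∈{7}] r5c8 has the single candidate 7 ⇒ r5c8=7.
Step 27. [r2c8∈{4}] r2c8 is down to just 4, so r2c8=4.
Step 28. [r8c7∈{3}] only 3 remains possible at r8c7 ⇒ r8c7=3.
Step 29. [r3c8∈{6}] only 6 remains possible at r3c8 ⇒ r3c8=6.
Step 30. [r8c1∈{2}] r8c1 is down to just 2 ⇒ r8c1=2.
Step 31. [r6c3∈{3}] nothing but 3 survives at r6c3, so r6c3=3.
Step 32. [r5c1∈{1}] r5c1's peers cover all but 1, so r5c1=1.
Step 33. [r8c3∈{6}] r8c3's peers cover all but 6 ⇒ r8c3=6.
Step 34. [r7c4∈{3}] nothing but 3 survives at r7c4, so r7c4=3.
Step 35. [r4c5∈{1}] r4c5 is down to just 1 ⇒ r4c5=1.
Step 36. [r1c2∈{7}] r1c2 is down to just 7 ⇒ r1c2=7.
Step 37. [r3c7∈{2}] r3c7's peers cover all but 2. So r3c7=2.
Step 38. [r3c6∈{1}] only 1 remains possible at r3c6 ⇒ r3c6=1.
Step 39. [r3c1∈{3}] r3c1 has the single candidate 3 ⇒ r3c1=3.
Step 40. [r7c1∈{4}] r7c1 has the single candidate 4, so r7c1=4.
Step 41. [r6c6∈{9}] only 9 remains possible at r6c6. So r6c6=9.

Answer: 6 7 4 9 2 8 5 3 1 / 9 2 1 6 3 5 8 4 7 / 3 8 5 4 7 1 2 6 9 / 8 6 9 7 1 3 4 5 2 / 1 5 2 8 6 4 9 7 3 / 7 4 3 2 5 9 1 8 6 / 4 1 8 3 9 6 7 2 5 / 2 9 6 5 8 7 3 1 4 / 5 3 7 1 4 2 6 9 8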